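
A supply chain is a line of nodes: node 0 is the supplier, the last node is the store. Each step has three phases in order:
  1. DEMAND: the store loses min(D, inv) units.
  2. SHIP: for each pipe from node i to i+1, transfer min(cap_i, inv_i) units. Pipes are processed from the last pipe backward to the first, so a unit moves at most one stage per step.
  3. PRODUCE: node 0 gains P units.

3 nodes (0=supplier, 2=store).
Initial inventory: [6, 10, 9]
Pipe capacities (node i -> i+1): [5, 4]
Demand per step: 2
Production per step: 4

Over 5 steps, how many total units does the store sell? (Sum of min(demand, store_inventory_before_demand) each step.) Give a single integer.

Answer: 10

Derivation:
Step 1: sold=2 (running total=2) -> [5 11 11]
Step 2: sold=2 (running total=4) -> [4 12 13]
Step 3: sold=2 (running total=6) -> [4 12 15]
Step 4: sold=2 (running total=8) -> [4 12 17]
Step 5: sold=2 (running total=10) -> [4 12 19]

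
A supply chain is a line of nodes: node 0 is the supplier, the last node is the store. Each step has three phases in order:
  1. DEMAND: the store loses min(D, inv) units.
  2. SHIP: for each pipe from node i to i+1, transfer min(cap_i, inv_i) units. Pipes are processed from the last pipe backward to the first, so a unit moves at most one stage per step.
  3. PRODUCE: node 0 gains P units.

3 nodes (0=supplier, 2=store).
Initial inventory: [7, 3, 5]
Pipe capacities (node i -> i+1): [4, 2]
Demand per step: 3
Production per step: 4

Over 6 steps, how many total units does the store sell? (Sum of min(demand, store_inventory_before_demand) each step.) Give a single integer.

Step 1: sold=3 (running total=3) -> [7 5 4]
Step 2: sold=3 (running total=6) -> [7 7 3]
Step 3: sold=3 (running total=9) -> [7 9 2]
Step 4: sold=2 (running total=11) -> [7 11 2]
Step 5: sold=2 (running total=13) -> [7 13 2]
Step 6: sold=2 (running total=15) -> [7 15 2]

Answer: 15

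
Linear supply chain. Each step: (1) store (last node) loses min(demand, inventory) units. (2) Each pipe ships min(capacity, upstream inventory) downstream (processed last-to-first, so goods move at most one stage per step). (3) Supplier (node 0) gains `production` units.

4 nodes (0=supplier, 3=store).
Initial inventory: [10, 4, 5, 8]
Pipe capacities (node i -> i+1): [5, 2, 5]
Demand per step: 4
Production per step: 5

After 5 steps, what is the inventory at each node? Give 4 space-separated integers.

Step 1: demand=4,sold=4 ship[2->3]=5 ship[1->2]=2 ship[0->1]=5 prod=5 -> inv=[10 7 2 9]
Step 2: demand=4,sold=4 ship[2->3]=2 ship[1->2]=2 ship[0->1]=5 prod=5 -> inv=[10 10 2 7]
Step 3: demand=4,sold=4 ship[2->3]=2 ship[1->2]=2 ship[0->1]=5 prod=5 -> inv=[10 13 2 5]
Step 4: demand=4,sold=4 ship[2->3]=2 ship[1->2]=2 ship[0->1]=5 prod=5 -> inv=[10 16 2 3]
Step 5: demand=4,sold=3 ship[2->3]=2 ship[1->2]=2 ship[0->1]=5 prod=5 -> inv=[10 19 2 2]

10 19 2 2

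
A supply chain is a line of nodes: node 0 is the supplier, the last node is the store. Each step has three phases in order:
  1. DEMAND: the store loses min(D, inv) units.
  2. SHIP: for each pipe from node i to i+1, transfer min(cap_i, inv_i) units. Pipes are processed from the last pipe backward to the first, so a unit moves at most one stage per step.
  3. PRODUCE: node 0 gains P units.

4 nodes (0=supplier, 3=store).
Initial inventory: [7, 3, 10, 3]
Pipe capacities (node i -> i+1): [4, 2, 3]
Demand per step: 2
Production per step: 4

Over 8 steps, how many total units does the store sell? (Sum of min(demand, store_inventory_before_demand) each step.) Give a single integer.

Step 1: sold=2 (running total=2) -> [7 5 9 4]
Step 2: sold=2 (running total=4) -> [7 7 8 5]
Step 3: sold=2 (running total=6) -> [7 9 7 6]
Step 4: sold=2 (running total=8) -> [7 11 6 7]
Step 5: sold=2 (running total=10) -> [7 13 5 8]
Step 6: sold=2 (running total=12) -> [7 15 4 9]
Step 7: sold=2 (running total=14) -> [7 17 3 10]
Step 8: sold=2 (running total=16) -> [7 19 2 11]

Answer: 16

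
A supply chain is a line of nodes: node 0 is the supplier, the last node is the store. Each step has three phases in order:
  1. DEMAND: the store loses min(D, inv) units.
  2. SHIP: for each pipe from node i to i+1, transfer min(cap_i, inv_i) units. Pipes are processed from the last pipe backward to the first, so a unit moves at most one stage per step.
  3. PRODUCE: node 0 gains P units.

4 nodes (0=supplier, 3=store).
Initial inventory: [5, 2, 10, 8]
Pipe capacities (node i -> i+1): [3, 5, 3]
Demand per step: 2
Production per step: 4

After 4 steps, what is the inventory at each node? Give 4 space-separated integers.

Step 1: demand=2,sold=2 ship[2->3]=3 ship[1->2]=2 ship[0->1]=3 prod=4 -> inv=[6 3 9 9]
Step 2: demand=2,sold=2 ship[2->3]=3 ship[1->2]=3 ship[0->1]=3 prod=4 -> inv=[7 3 9 10]
Step 3: demand=2,sold=2 ship[2->3]=3 ship[1->2]=3 ship[0->1]=3 prod=4 -> inv=[8 3 9 11]
Step 4: demand=2,sold=2 ship[2->3]=3 ship[1->2]=3 ship[0->1]=3 prod=4 -> inv=[9 3 9 12]

9 3 9 12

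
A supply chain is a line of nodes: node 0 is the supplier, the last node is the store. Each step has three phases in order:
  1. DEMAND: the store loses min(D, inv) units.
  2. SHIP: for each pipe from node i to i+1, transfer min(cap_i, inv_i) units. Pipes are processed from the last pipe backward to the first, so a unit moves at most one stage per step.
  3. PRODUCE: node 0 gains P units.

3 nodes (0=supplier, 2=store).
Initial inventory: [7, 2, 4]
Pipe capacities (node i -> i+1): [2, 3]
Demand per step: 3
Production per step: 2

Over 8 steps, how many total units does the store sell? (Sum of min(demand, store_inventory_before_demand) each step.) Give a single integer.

Answer: 18

Derivation:
Step 1: sold=3 (running total=3) -> [7 2 3]
Step 2: sold=3 (running total=6) -> [7 2 2]
Step 3: sold=2 (running total=8) -> [7 2 2]
Step 4: sold=2 (running total=10) -> [7 2 2]
Step 5: sold=2 (running total=12) -> [7 2 2]
Step 6: sold=2 (running total=14) -> [7 2 2]
Step 7: sold=2 (running total=16) -> [7 2 2]
Step 8: sold=2 (running total=18) -> [7 2 2]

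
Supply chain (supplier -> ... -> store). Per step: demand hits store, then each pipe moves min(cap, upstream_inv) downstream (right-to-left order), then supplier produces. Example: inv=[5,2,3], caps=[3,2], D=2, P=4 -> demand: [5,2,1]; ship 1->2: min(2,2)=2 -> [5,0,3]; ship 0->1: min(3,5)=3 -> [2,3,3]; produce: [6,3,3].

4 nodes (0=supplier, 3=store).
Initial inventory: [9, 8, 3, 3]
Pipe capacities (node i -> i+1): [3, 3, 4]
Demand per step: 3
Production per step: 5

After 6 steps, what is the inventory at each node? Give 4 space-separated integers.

Step 1: demand=3,sold=3 ship[2->3]=3 ship[1->2]=3 ship[0->1]=3 prod=5 -> inv=[11 8 3 3]
Step 2: demand=3,sold=3 ship[2->3]=3 ship[1->2]=3 ship[0->1]=3 prod=5 -> inv=[13 8 3 3]
Step 3: demand=3,sold=3 ship[2->3]=3 ship[1->2]=3 ship[0->1]=3 prod=5 -> inv=[15 8 3 3]
Step 4: demand=3,sold=3 ship[2->3]=3 ship[1->2]=3 ship[0->1]=3 prod=5 -> inv=[17 8 3 3]
Step 5: demand=3,sold=3 ship[2->3]=3 ship[1->2]=3 ship[0->1]=3 prod=5 -> inv=[19 8 3 3]
Step 6: demand=3,sold=3 ship[2->3]=3 ship[1->2]=3 ship[0->1]=3 prod=5 -> inv=[21 8 3 3]

21 8 3 3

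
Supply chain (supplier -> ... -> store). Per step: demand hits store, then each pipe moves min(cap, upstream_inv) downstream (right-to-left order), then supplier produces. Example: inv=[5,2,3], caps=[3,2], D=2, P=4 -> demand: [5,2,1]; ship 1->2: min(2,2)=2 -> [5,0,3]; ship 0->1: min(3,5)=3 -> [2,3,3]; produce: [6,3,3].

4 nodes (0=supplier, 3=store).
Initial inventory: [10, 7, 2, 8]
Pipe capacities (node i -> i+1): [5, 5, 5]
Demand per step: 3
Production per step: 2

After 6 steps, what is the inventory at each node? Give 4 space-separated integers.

Step 1: demand=3,sold=3 ship[2->3]=2 ship[1->2]=5 ship[0->1]=5 prod=2 -> inv=[7 7 5 7]
Step 2: demand=3,sold=3 ship[2->3]=5 ship[1->2]=5 ship[0->1]=5 prod=2 -> inv=[4 7 5 9]
Step 3: demand=3,sold=3 ship[2->3]=5 ship[1->2]=5 ship[0->1]=4 prod=2 -> inv=[2 6 5 11]
Step 4: demand=3,sold=3 ship[2->3]=5 ship[1->2]=5 ship[0->1]=2 prod=2 -> inv=[2 3 5 13]
Step 5: demand=3,sold=3 ship[2->3]=5 ship[1->2]=3 ship[0->1]=2 prod=2 -> inv=[2 2 3 15]
Step 6: demand=3,sold=3 ship[2->3]=3 ship[1->2]=2 ship[0->1]=2 prod=2 -> inv=[2 2 2 15]

2 2 2 15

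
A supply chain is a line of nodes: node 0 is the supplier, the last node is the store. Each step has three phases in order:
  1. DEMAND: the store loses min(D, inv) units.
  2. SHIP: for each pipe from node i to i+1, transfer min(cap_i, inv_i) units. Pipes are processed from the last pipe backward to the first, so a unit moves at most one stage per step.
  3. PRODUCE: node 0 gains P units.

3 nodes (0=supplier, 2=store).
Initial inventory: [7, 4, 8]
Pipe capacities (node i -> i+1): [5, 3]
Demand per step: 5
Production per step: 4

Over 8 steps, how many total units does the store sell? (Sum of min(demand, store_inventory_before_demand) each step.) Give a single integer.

Answer: 29

Derivation:
Step 1: sold=5 (running total=5) -> [6 6 6]
Step 2: sold=5 (running total=10) -> [5 8 4]
Step 3: sold=4 (running total=14) -> [4 10 3]
Step 4: sold=3 (running total=17) -> [4 11 3]
Step 5: sold=3 (running total=20) -> [4 12 3]
Step 6: sold=3 (running total=23) -> [4 13 3]
Step 7: sold=3 (running total=26) -> [4 14 3]
Step 8: sold=3 (running total=29) -> [4 15 3]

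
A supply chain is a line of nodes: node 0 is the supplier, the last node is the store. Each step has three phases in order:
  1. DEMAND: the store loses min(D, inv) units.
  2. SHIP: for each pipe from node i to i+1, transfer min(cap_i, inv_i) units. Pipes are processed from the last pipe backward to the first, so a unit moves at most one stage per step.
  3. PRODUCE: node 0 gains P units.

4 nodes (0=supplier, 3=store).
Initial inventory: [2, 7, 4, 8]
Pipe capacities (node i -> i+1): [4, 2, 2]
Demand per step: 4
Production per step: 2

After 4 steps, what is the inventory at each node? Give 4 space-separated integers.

Step 1: demand=4,sold=4 ship[2->3]=2 ship[1->2]=2 ship[0->1]=2 prod=2 -> inv=[2 7 4 6]
Step 2: demand=4,sold=4 ship[2->3]=2 ship[1->2]=2 ship[0->1]=2 prod=2 -> inv=[2 7 4 4]
Step 3: demand=4,sold=4 ship[2->3]=2 ship[1->2]=2 ship[0->1]=2 prod=2 -> inv=[2 7 4 2]
Step 4: demand=4,sold=2 ship[2->3]=2 ship[1->2]=2 ship[0->1]=2 prod=2 -> inv=[2 7 4 2]

2 7 4 2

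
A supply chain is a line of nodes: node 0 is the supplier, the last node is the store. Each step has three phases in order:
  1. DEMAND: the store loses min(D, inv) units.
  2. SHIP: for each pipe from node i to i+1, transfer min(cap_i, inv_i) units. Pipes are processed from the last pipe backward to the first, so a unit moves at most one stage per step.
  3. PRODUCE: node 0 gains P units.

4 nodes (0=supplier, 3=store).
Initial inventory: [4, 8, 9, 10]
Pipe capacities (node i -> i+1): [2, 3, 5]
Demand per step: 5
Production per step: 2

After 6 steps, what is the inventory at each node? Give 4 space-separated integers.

Step 1: demand=5,sold=5 ship[2->3]=5 ship[1->2]=3 ship[0->1]=2 prod=2 -> inv=[4 7 7 10]
Step 2: demand=5,sold=5 ship[2->3]=5 ship[1->2]=3 ship[0->1]=2 prod=2 -> inv=[4 6 5 10]
Step 3: demand=5,sold=5 ship[2->3]=5 ship[1->2]=3 ship[0->1]=2 prod=2 -> inv=[4 5 3 10]
Step 4: demand=5,sold=5 ship[2->3]=3 ship[1->2]=3 ship[0->1]=2 prod=2 -> inv=[4 4 3 8]
Step 5: demand=5,sold=5 ship[2->3]=3 ship[1->2]=3 ship[0->1]=2 prod=2 -> inv=[4 3 3 6]
Step 6: demand=5,sold=5 ship[2->3]=3 ship[1->2]=3 ship[0->1]=2 prod=2 -> inv=[4 2 3 4]

4 2 3 4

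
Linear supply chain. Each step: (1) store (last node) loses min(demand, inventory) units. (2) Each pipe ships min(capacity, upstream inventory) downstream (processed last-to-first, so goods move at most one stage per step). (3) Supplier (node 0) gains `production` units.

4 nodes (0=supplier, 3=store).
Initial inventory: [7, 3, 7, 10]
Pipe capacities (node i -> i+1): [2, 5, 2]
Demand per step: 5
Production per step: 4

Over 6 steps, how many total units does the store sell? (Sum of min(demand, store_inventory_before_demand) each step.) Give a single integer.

Answer: 20

Derivation:
Step 1: sold=5 (running total=5) -> [9 2 8 7]
Step 2: sold=5 (running total=10) -> [11 2 8 4]
Step 3: sold=4 (running total=14) -> [13 2 8 2]
Step 4: sold=2 (running total=16) -> [15 2 8 2]
Step 5: sold=2 (running total=18) -> [17 2 8 2]
Step 6: sold=2 (running total=20) -> [19 2 8 2]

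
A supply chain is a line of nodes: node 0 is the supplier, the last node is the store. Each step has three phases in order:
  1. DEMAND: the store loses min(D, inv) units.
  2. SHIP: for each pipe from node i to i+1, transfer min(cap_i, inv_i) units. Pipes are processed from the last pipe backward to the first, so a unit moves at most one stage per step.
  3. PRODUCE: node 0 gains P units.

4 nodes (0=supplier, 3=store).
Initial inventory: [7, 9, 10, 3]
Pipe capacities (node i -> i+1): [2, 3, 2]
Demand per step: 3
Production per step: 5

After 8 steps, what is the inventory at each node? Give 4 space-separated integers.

Step 1: demand=3,sold=3 ship[2->3]=2 ship[1->2]=3 ship[0->1]=2 prod=5 -> inv=[10 8 11 2]
Step 2: demand=3,sold=2 ship[2->3]=2 ship[1->2]=3 ship[0->1]=2 prod=5 -> inv=[13 7 12 2]
Step 3: demand=3,sold=2 ship[2->3]=2 ship[1->2]=3 ship[0->1]=2 prod=5 -> inv=[16 6 13 2]
Step 4: demand=3,sold=2 ship[2->3]=2 ship[1->2]=3 ship[0->1]=2 prod=5 -> inv=[19 5 14 2]
Step 5: demand=3,sold=2 ship[2->3]=2 ship[1->2]=3 ship[0->1]=2 prod=5 -> inv=[22 4 15 2]
Step 6: demand=3,sold=2 ship[2->3]=2 ship[1->2]=3 ship[0->1]=2 prod=5 -> inv=[25 3 16 2]
Step 7: demand=3,sold=2 ship[2->3]=2 ship[1->2]=3 ship[0->1]=2 prod=5 -> inv=[28 2 17 2]
Step 8: demand=3,sold=2 ship[2->3]=2 ship[1->2]=2 ship[0->1]=2 prod=5 -> inv=[31 2 17 2]

31 2 17 2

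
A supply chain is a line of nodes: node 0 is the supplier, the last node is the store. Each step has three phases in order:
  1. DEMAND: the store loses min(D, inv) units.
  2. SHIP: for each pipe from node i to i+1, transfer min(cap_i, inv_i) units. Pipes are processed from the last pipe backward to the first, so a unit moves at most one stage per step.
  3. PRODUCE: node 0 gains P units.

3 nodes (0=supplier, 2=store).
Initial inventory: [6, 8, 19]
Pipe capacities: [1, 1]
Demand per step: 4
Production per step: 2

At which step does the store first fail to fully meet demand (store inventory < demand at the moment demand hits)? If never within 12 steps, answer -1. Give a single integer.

Step 1: demand=4,sold=4 ship[1->2]=1 ship[0->1]=1 prod=2 -> [7 8 16]
Step 2: demand=4,sold=4 ship[1->2]=1 ship[0->1]=1 prod=2 -> [8 8 13]
Step 3: demand=4,sold=4 ship[1->2]=1 ship[0->1]=1 prod=2 -> [9 8 10]
Step 4: demand=4,sold=4 ship[1->2]=1 ship[0->1]=1 prod=2 -> [10 8 7]
Step 5: demand=4,sold=4 ship[1->2]=1 ship[0->1]=1 prod=2 -> [11 8 4]
Step 6: demand=4,sold=4 ship[1->2]=1 ship[0->1]=1 prod=2 -> [12 8 1]
Step 7: demand=4,sold=1 ship[1->2]=1 ship[0->1]=1 prod=2 -> [13 8 1]
Step 8: demand=4,sold=1 ship[1->2]=1 ship[0->1]=1 prod=2 -> [14 8 1]
Step 9: demand=4,sold=1 ship[1->2]=1 ship[0->1]=1 prod=2 -> [15 8 1]
Step 10: demand=4,sold=1 ship[1->2]=1 ship[0->1]=1 prod=2 -> [16 8 1]
Step 11: demand=4,sold=1 ship[1->2]=1 ship[0->1]=1 prod=2 -> [17 8 1]
Step 12: demand=4,sold=1 ship[1->2]=1 ship[0->1]=1 prod=2 -> [18 8 1]
First stockout at step 7

7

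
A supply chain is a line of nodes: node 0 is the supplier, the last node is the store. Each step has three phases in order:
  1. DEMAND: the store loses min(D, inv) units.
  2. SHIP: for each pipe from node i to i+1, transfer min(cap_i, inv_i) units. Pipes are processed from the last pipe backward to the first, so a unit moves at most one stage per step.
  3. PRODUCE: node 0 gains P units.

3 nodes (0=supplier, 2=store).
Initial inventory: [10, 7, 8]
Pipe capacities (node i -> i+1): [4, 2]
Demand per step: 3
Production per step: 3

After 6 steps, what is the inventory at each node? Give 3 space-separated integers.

Step 1: demand=3,sold=3 ship[1->2]=2 ship[0->1]=4 prod=3 -> inv=[9 9 7]
Step 2: demand=3,sold=3 ship[1->2]=2 ship[0->1]=4 prod=3 -> inv=[8 11 6]
Step 3: demand=3,sold=3 ship[1->2]=2 ship[0->1]=4 prod=3 -> inv=[7 13 5]
Step 4: demand=3,sold=3 ship[1->2]=2 ship[0->1]=4 prod=3 -> inv=[6 15 4]
Step 5: demand=3,sold=3 ship[1->2]=2 ship[0->1]=4 prod=3 -> inv=[5 17 3]
Step 6: demand=3,sold=3 ship[1->2]=2 ship[0->1]=4 prod=3 -> inv=[4 19 2]

4 19 2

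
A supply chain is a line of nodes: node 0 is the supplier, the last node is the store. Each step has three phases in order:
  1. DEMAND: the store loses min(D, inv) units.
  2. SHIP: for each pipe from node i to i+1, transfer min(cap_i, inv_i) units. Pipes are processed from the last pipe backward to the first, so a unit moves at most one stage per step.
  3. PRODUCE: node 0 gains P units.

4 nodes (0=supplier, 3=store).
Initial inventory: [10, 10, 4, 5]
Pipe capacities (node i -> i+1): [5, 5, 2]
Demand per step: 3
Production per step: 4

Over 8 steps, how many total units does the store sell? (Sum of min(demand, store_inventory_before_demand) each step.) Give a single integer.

Step 1: sold=3 (running total=3) -> [9 10 7 4]
Step 2: sold=3 (running total=6) -> [8 10 10 3]
Step 3: sold=3 (running total=9) -> [7 10 13 2]
Step 4: sold=2 (running total=11) -> [6 10 16 2]
Step 5: sold=2 (running total=13) -> [5 10 19 2]
Step 6: sold=2 (running total=15) -> [4 10 22 2]
Step 7: sold=2 (running total=17) -> [4 9 25 2]
Step 8: sold=2 (running total=19) -> [4 8 28 2]

Answer: 19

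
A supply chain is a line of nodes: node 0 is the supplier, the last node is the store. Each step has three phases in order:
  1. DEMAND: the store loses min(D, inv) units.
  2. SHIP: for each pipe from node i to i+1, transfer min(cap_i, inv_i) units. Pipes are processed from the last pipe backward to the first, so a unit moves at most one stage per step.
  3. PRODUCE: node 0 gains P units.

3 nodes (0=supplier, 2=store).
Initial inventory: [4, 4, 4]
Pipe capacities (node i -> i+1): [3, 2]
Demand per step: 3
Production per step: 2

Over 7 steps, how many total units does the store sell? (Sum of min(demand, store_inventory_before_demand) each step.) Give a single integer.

Answer: 16

Derivation:
Step 1: sold=3 (running total=3) -> [3 5 3]
Step 2: sold=3 (running total=6) -> [2 6 2]
Step 3: sold=2 (running total=8) -> [2 6 2]
Step 4: sold=2 (running total=10) -> [2 6 2]
Step 5: sold=2 (running total=12) -> [2 6 2]
Step 6: sold=2 (running total=14) -> [2 6 2]
Step 7: sold=2 (running total=16) -> [2 6 2]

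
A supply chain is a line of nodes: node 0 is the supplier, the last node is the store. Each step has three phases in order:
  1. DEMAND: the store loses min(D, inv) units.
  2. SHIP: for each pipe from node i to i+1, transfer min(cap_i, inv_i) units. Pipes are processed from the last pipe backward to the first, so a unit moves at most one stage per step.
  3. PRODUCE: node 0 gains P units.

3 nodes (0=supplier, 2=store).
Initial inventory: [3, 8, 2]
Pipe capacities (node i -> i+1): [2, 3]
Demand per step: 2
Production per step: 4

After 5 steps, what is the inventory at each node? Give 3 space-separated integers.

Step 1: demand=2,sold=2 ship[1->2]=3 ship[0->1]=2 prod=4 -> inv=[5 7 3]
Step 2: demand=2,sold=2 ship[1->2]=3 ship[0->1]=2 prod=4 -> inv=[7 6 4]
Step 3: demand=2,sold=2 ship[1->2]=3 ship[0->1]=2 prod=4 -> inv=[9 5 5]
Step 4: demand=2,sold=2 ship[1->2]=3 ship[0->1]=2 prod=4 -> inv=[11 4 6]
Step 5: demand=2,sold=2 ship[1->2]=3 ship[0->1]=2 prod=4 -> inv=[13 3 7]

13 3 7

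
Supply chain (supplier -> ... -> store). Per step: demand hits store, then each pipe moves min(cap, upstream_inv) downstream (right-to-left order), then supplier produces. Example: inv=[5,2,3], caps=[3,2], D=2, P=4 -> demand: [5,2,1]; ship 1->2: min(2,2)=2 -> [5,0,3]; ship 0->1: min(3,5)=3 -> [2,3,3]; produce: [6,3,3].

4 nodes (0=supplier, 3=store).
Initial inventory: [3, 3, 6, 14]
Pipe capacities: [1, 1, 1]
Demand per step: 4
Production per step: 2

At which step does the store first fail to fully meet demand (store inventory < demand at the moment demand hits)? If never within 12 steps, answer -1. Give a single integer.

Step 1: demand=4,sold=4 ship[2->3]=1 ship[1->2]=1 ship[0->1]=1 prod=2 -> [4 3 6 11]
Step 2: demand=4,sold=4 ship[2->3]=1 ship[1->2]=1 ship[0->1]=1 prod=2 -> [5 3 6 8]
Step 3: demand=4,sold=4 ship[2->3]=1 ship[1->2]=1 ship[0->1]=1 prod=2 -> [6 3 6 5]
Step 4: demand=4,sold=4 ship[2->3]=1 ship[1->2]=1 ship[0->1]=1 prod=2 -> [7 3 6 2]
Step 5: demand=4,sold=2 ship[2->3]=1 ship[1->2]=1 ship[0->1]=1 prod=2 -> [8 3 6 1]
Step 6: demand=4,sold=1 ship[2->3]=1 ship[1->2]=1 ship[0->1]=1 prod=2 -> [9 3 6 1]
Step 7: demand=4,sold=1 ship[2->3]=1 ship[1->2]=1 ship[0->1]=1 prod=2 -> [10 3 6 1]
Step 8: demand=4,sold=1 ship[2->3]=1 ship[1->2]=1 ship[0->1]=1 prod=2 -> [11 3 6 1]
Step 9: demand=4,sold=1 ship[2->3]=1 ship[1->2]=1 ship[0->1]=1 prod=2 -> [12 3 6 1]
Step 10: demand=4,sold=1 ship[2->3]=1 ship[1->2]=1 ship[0->1]=1 prod=2 -> [13 3 6 1]
Step 11: demand=4,sold=1 ship[2->3]=1 ship[1->2]=1 ship[0->1]=1 prod=2 -> [14 3 6 1]
Step 12: demand=4,sold=1 ship[2->3]=1 ship[1->2]=1 ship[0->1]=1 prod=2 -> [15 3 6 1]
First stockout at step 5

5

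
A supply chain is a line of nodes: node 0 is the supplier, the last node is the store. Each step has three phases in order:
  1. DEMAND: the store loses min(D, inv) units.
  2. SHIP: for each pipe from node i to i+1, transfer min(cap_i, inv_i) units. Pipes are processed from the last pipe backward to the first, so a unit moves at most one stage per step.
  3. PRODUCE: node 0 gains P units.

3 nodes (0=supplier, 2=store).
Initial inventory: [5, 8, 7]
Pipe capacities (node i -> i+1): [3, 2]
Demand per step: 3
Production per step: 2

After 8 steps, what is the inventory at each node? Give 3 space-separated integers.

Step 1: demand=3,sold=3 ship[1->2]=2 ship[0->1]=3 prod=2 -> inv=[4 9 6]
Step 2: demand=3,sold=3 ship[1->2]=2 ship[0->1]=3 prod=2 -> inv=[3 10 5]
Step 3: demand=3,sold=3 ship[1->2]=2 ship[0->1]=3 prod=2 -> inv=[2 11 4]
Step 4: demand=3,sold=3 ship[1->2]=2 ship[0->1]=2 prod=2 -> inv=[2 11 3]
Step 5: demand=3,sold=3 ship[1->2]=2 ship[0->1]=2 prod=2 -> inv=[2 11 2]
Step 6: demand=3,sold=2 ship[1->2]=2 ship[0->1]=2 prod=2 -> inv=[2 11 2]
Step 7: demand=3,sold=2 ship[1->2]=2 ship[0->1]=2 prod=2 -> inv=[2 11 2]
Step 8: demand=3,sold=2 ship[1->2]=2 ship[0->1]=2 prod=2 -> inv=[2 11 2]

2 11 2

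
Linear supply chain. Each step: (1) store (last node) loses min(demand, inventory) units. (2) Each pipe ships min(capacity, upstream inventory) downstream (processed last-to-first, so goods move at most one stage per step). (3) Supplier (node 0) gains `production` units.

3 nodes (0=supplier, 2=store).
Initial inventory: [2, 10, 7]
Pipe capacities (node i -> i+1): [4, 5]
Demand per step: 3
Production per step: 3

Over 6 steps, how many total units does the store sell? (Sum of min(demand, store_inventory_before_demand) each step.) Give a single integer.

Step 1: sold=3 (running total=3) -> [3 7 9]
Step 2: sold=3 (running total=6) -> [3 5 11]
Step 3: sold=3 (running total=9) -> [3 3 13]
Step 4: sold=3 (running total=12) -> [3 3 13]
Step 5: sold=3 (running total=15) -> [3 3 13]
Step 6: sold=3 (running total=18) -> [3 3 13]

Answer: 18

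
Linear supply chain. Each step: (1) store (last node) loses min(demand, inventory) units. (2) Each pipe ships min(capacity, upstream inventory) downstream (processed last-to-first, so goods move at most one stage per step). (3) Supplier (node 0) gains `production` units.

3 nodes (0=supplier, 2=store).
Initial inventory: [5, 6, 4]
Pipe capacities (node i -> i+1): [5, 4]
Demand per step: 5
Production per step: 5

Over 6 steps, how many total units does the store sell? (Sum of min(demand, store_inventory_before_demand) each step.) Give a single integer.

Answer: 24

Derivation:
Step 1: sold=4 (running total=4) -> [5 7 4]
Step 2: sold=4 (running total=8) -> [5 8 4]
Step 3: sold=4 (running total=12) -> [5 9 4]
Step 4: sold=4 (running total=16) -> [5 10 4]
Step 5: sold=4 (running total=20) -> [5 11 4]
Step 6: sold=4 (running total=24) -> [5 12 4]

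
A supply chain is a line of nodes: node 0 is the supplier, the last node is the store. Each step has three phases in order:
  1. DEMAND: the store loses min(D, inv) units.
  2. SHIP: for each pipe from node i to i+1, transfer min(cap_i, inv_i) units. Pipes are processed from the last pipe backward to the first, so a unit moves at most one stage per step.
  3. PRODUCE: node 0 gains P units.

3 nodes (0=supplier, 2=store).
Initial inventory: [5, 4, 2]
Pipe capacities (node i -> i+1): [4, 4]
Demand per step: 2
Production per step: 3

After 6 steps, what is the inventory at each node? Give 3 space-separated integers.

Step 1: demand=2,sold=2 ship[1->2]=4 ship[0->1]=4 prod=3 -> inv=[4 4 4]
Step 2: demand=2,sold=2 ship[1->2]=4 ship[0->1]=4 prod=3 -> inv=[3 4 6]
Step 3: demand=2,sold=2 ship[1->2]=4 ship[0->1]=3 prod=3 -> inv=[3 3 8]
Step 4: demand=2,sold=2 ship[1->2]=3 ship[0->1]=3 prod=3 -> inv=[3 3 9]
Step 5: demand=2,sold=2 ship[1->2]=3 ship[0->1]=3 prod=3 -> inv=[3 3 10]
Step 6: demand=2,sold=2 ship[1->2]=3 ship[0->1]=3 prod=3 -> inv=[3 3 11]

3 3 11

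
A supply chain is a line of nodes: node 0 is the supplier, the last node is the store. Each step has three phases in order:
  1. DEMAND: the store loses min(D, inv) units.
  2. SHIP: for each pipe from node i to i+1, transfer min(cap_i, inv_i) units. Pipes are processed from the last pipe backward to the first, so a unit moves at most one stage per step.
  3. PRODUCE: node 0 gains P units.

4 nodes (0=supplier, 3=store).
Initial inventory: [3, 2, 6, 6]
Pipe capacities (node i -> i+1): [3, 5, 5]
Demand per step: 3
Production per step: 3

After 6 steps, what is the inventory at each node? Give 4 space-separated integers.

Step 1: demand=3,sold=3 ship[2->3]=5 ship[1->2]=2 ship[0->1]=3 prod=3 -> inv=[3 3 3 8]
Step 2: demand=3,sold=3 ship[2->3]=3 ship[1->2]=3 ship[0->1]=3 prod=3 -> inv=[3 3 3 8]
Step 3: demand=3,sold=3 ship[2->3]=3 ship[1->2]=3 ship[0->1]=3 prod=3 -> inv=[3 3 3 8]
Step 4: demand=3,sold=3 ship[2->3]=3 ship[1->2]=3 ship[0->1]=3 prod=3 -> inv=[3 3 3 8]
Step 5: demand=3,sold=3 ship[2->3]=3 ship[1->2]=3 ship[0->1]=3 prod=3 -> inv=[3 3 3 8]
Step 6: demand=3,sold=3 ship[2->3]=3 ship[1->2]=3 ship[0->1]=3 prod=3 -> inv=[3 3 3 8]

3 3 3 8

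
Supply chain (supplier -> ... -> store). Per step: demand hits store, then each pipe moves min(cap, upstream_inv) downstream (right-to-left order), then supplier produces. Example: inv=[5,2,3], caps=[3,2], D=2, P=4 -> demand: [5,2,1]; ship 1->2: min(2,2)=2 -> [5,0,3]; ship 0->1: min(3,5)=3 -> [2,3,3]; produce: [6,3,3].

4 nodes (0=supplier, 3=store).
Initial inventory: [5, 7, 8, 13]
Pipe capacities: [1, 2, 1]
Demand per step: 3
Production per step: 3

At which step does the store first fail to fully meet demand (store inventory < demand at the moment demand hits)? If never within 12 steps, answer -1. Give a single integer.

Step 1: demand=3,sold=3 ship[2->3]=1 ship[1->2]=2 ship[0->1]=1 prod=3 -> [7 6 9 11]
Step 2: demand=3,sold=3 ship[2->3]=1 ship[1->2]=2 ship[0->1]=1 prod=3 -> [9 5 10 9]
Step 3: demand=3,sold=3 ship[2->3]=1 ship[1->2]=2 ship[0->1]=1 prod=3 -> [11 4 11 7]
Step 4: demand=3,sold=3 ship[2->3]=1 ship[1->2]=2 ship[0->1]=1 prod=3 -> [13 3 12 5]
Step 5: demand=3,sold=3 ship[2->3]=1 ship[1->2]=2 ship[0->1]=1 prod=3 -> [15 2 13 3]
Step 6: demand=3,sold=3 ship[2->3]=1 ship[1->2]=2 ship[0->1]=1 prod=3 -> [17 1 14 1]
Step 7: demand=3,sold=1 ship[2->3]=1 ship[1->2]=1 ship[0->1]=1 prod=3 -> [19 1 14 1]
Step 8: demand=3,sold=1 ship[2->3]=1 ship[1->2]=1 ship[0->1]=1 prod=3 -> [21 1 14 1]
Step 9: demand=3,sold=1 ship[2->3]=1 ship[1->2]=1 ship[0->1]=1 prod=3 -> [23 1 14 1]
Step 10: demand=3,sold=1 ship[2->3]=1 ship[1->2]=1 ship[0->1]=1 prod=3 -> [25 1 14 1]
Step 11: demand=3,sold=1 ship[2->3]=1 ship[1->2]=1 ship[0->1]=1 prod=3 -> [27 1 14 1]
Step 12: demand=3,sold=1 ship[2->3]=1 ship[1->2]=1 ship[0->1]=1 prod=3 -> [29 1 14 1]
First stockout at step 7

7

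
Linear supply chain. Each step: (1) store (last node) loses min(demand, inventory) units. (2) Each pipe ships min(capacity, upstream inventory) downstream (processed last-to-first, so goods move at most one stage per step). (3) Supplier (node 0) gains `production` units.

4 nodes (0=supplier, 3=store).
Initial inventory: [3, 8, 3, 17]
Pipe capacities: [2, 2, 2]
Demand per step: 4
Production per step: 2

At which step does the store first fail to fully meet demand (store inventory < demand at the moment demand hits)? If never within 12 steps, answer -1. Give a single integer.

Step 1: demand=4,sold=4 ship[2->3]=2 ship[1->2]=2 ship[0->1]=2 prod=2 -> [3 8 3 15]
Step 2: demand=4,sold=4 ship[2->3]=2 ship[1->2]=2 ship[0->1]=2 prod=2 -> [3 8 3 13]
Step 3: demand=4,sold=4 ship[2->3]=2 ship[1->2]=2 ship[0->1]=2 prod=2 -> [3 8 3 11]
Step 4: demand=4,sold=4 ship[2->3]=2 ship[1->2]=2 ship[0->1]=2 prod=2 -> [3 8 3 9]
Step 5: demand=4,sold=4 ship[2->3]=2 ship[1->2]=2 ship[0->1]=2 prod=2 -> [3 8 3 7]
Step 6: demand=4,sold=4 ship[2->3]=2 ship[1->2]=2 ship[0->1]=2 prod=2 -> [3 8 3 5]
Step 7: demand=4,sold=4 ship[2->3]=2 ship[1->2]=2 ship[0->1]=2 prod=2 -> [3 8 3 3]
Step 8: demand=4,sold=3 ship[2->3]=2 ship[1->2]=2 ship[0->1]=2 prod=2 -> [3 8 3 2]
Step 9: demand=4,sold=2 ship[2->3]=2 ship[1->2]=2 ship[0->1]=2 prod=2 -> [3 8 3 2]
Step 10: demand=4,sold=2 ship[2->3]=2 ship[1->2]=2 ship[0->1]=2 prod=2 -> [3 8 3 2]
Step 11: demand=4,sold=2 ship[2->3]=2 ship[1->2]=2 ship[0->1]=2 prod=2 -> [3 8 3 2]
Step 12: demand=4,sold=2 ship[2->3]=2 ship[1->2]=2 ship[0->1]=2 prod=2 -> [3 8 3 2]
First stockout at step 8

8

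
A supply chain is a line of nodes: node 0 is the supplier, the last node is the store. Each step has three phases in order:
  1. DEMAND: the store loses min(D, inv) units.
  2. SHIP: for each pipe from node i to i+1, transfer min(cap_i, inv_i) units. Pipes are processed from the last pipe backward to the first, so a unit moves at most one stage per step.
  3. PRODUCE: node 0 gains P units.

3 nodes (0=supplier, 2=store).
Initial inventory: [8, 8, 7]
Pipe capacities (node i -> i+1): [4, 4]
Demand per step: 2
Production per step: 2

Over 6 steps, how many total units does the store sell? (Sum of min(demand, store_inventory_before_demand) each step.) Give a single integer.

Step 1: sold=2 (running total=2) -> [6 8 9]
Step 2: sold=2 (running total=4) -> [4 8 11]
Step 3: sold=2 (running total=6) -> [2 8 13]
Step 4: sold=2 (running total=8) -> [2 6 15]
Step 5: sold=2 (running total=10) -> [2 4 17]
Step 6: sold=2 (running total=12) -> [2 2 19]

Answer: 12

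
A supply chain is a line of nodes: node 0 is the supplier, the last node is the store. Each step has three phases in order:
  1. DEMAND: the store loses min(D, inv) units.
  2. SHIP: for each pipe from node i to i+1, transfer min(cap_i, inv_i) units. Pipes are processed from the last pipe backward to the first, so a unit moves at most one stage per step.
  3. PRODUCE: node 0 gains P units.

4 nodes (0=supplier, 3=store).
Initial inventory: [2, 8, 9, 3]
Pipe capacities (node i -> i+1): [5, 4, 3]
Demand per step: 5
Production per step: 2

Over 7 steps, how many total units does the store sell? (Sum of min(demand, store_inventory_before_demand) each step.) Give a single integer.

Step 1: sold=3 (running total=3) -> [2 6 10 3]
Step 2: sold=3 (running total=6) -> [2 4 11 3]
Step 3: sold=3 (running total=9) -> [2 2 12 3]
Step 4: sold=3 (running total=12) -> [2 2 11 3]
Step 5: sold=3 (running total=15) -> [2 2 10 3]
Step 6: sold=3 (running total=18) -> [2 2 9 3]
Step 7: sold=3 (running total=21) -> [2 2 8 3]

Answer: 21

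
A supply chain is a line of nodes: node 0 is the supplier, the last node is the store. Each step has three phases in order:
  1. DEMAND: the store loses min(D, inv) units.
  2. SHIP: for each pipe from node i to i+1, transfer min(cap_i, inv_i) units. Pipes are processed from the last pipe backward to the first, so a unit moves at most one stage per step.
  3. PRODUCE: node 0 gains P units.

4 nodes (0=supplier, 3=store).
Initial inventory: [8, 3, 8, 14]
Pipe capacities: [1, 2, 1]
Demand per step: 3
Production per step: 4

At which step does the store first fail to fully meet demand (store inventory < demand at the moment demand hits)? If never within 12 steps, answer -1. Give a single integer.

Step 1: demand=3,sold=3 ship[2->3]=1 ship[1->2]=2 ship[0->1]=1 prod=4 -> [11 2 9 12]
Step 2: demand=3,sold=3 ship[2->3]=1 ship[1->2]=2 ship[0->1]=1 prod=4 -> [14 1 10 10]
Step 3: demand=3,sold=3 ship[2->3]=1 ship[1->2]=1 ship[0->1]=1 prod=4 -> [17 1 10 8]
Step 4: demand=3,sold=3 ship[2->3]=1 ship[1->2]=1 ship[0->1]=1 prod=4 -> [20 1 10 6]
Step 5: demand=3,sold=3 ship[2->3]=1 ship[1->2]=1 ship[0->1]=1 prod=4 -> [23 1 10 4]
Step 6: demand=3,sold=3 ship[2->3]=1 ship[1->2]=1 ship[0->1]=1 prod=4 -> [26 1 10 2]
Step 7: demand=3,sold=2 ship[2->3]=1 ship[1->2]=1 ship[0->1]=1 prod=4 -> [29 1 10 1]
Step 8: demand=3,sold=1 ship[2->3]=1 ship[1->2]=1 ship[0->1]=1 prod=4 -> [32 1 10 1]
Step 9: demand=3,sold=1 ship[2->3]=1 ship[1->2]=1 ship[0->1]=1 prod=4 -> [35 1 10 1]
Step 10: demand=3,sold=1 ship[2->3]=1 ship[1->2]=1 ship[0->1]=1 prod=4 -> [38 1 10 1]
Step 11: demand=3,sold=1 ship[2->3]=1 ship[1->2]=1 ship[0->1]=1 prod=4 -> [41 1 10 1]
Step 12: demand=3,sold=1 ship[2->3]=1 ship[1->2]=1 ship[0->1]=1 prod=4 -> [44 1 10 1]
First stockout at step 7

7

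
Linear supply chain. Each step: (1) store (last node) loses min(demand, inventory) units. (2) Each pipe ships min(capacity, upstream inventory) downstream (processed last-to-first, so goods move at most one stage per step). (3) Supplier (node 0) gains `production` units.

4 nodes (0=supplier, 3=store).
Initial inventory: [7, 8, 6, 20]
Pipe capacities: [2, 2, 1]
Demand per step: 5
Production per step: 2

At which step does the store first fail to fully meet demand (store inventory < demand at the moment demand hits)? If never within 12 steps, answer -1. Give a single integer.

Step 1: demand=5,sold=5 ship[2->3]=1 ship[1->2]=2 ship[0->1]=2 prod=2 -> [7 8 7 16]
Step 2: demand=5,sold=5 ship[2->3]=1 ship[1->2]=2 ship[0->1]=2 prod=2 -> [7 8 8 12]
Step 3: demand=5,sold=5 ship[2->3]=1 ship[1->2]=2 ship[0->1]=2 prod=2 -> [7 8 9 8]
Step 4: demand=5,sold=5 ship[2->3]=1 ship[1->2]=2 ship[0->1]=2 prod=2 -> [7 8 10 4]
Step 5: demand=5,sold=4 ship[2->3]=1 ship[1->2]=2 ship[0->1]=2 prod=2 -> [7 8 11 1]
Step 6: demand=5,sold=1 ship[2->3]=1 ship[1->2]=2 ship[0->1]=2 prod=2 -> [7 8 12 1]
Step 7: demand=5,sold=1 ship[2->3]=1 ship[1->2]=2 ship[0->1]=2 prod=2 -> [7 8 13 1]
Step 8: demand=5,sold=1 ship[2->3]=1 ship[1->2]=2 ship[0->1]=2 prod=2 -> [7 8 14 1]
Step 9: demand=5,sold=1 ship[2->3]=1 ship[1->2]=2 ship[0->1]=2 prod=2 -> [7 8 15 1]
Step 10: demand=5,sold=1 ship[2->3]=1 ship[1->2]=2 ship[0->1]=2 prod=2 -> [7 8 16 1]
Step 11: demand=5,sold=1 ship[2->3]=1 ship[1->2]=2 ship[0->1]=2 prod=2 -> [7 8 17 1]
Step 12: demand=5,sold=1 ship[2->3]=1 ship[1->2]=2 ship[0->1]=2 prod=2 -> [7 8 18 1]
First stockout at step 5

5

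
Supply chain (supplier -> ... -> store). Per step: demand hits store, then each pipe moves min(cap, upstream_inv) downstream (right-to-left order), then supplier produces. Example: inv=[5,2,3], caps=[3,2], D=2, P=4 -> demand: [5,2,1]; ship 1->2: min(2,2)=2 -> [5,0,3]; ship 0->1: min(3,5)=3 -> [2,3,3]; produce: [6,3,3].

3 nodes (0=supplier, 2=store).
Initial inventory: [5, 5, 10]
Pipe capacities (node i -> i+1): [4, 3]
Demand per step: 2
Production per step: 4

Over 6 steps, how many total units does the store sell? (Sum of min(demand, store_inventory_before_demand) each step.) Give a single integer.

Answer: 12

Derivation:
Step 1: sold=2 (running total=2) -> [5 6 11]
Step 2: sold=2 (running total=4) -> [5 7 12]
Step 3: sold=2 (running total=6) -> [5 8 13]
Step 4: sold=2 (running total=8) -> [5 9 14]
Step 5: sold=2 (running total=10) -> [5 10 15]
Step 6: sold=2 (running total=12) -> [5 11 16]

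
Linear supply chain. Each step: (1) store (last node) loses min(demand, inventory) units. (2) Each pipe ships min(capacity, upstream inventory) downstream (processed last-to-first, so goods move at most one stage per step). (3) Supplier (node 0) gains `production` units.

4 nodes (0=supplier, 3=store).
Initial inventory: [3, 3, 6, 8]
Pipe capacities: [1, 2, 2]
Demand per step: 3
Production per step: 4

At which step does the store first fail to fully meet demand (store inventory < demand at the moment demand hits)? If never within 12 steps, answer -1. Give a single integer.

Step 1: demand=3,sold=3 ship[2->3]=2 ship[1->2]=2 ship[0->1]=1 prod=4 -> [6 2 6 7]
Step 2: demand=3,sold=3 ship[2->3]=2 ship[1->2]=2 ship[0->1]=1 prod=4 -> [9 1 6 6]
Step 3: demand=3,sold=3 ship[2->3]=2 ship[1->2]=1 ship[0->1]=1 prod=4 -> [12 1 5 5]
Step 4: demand=3,sold=3 ship[2->3]=2 ship[1->2]=1 ship[0->1]=1 prod=4 -> [15 1 4 4]
Step 5: demand=3,sold=3 ship[2->3]=2 ship[1->2]=1 ship[0->1]=1 prod=4 -> [18 1 3 3]
Step 6: demand=3,sold=3 ship[2->3]=2 ship[1->2]=1 ship[0->1]=1 prod=4 -> [21 1 2 2]
Step 7: demand=3,sold=2 ship[2->3]=2 ship[1->2]=1 ship[0->1]=1 prod=4 -> [24 1 1 2]
Step 8: demand=3,sold=2 ship[2->3]=1 ship[1->2]=1 ship[0->1]=1 prod=4 -> [27 1 1 1]
Step 9: demand=3,sold=1 ship[2->3]=1 ship[1->2]=1 ship[0->1]=1 prod=4 -> [30 1 1 1]
Step 10: demand=3,sold=1 ship[2->3]=1 ship[1->2]=1 ship[0->1]=1 prod=4 -> [33 1 1 1]
Step 11: demand=3,sold=1 ship[2->3]=1 ship[1->2]=1 ship[0->1]=1 prod=4 -> [36 1 1 1]
Step 12: demand=3,sold=1 ship[2->3]=1 ship[1->2]=1 ship[0->1]=1 prod=4 -> [39 1 1 1]
First stockout at step 7

7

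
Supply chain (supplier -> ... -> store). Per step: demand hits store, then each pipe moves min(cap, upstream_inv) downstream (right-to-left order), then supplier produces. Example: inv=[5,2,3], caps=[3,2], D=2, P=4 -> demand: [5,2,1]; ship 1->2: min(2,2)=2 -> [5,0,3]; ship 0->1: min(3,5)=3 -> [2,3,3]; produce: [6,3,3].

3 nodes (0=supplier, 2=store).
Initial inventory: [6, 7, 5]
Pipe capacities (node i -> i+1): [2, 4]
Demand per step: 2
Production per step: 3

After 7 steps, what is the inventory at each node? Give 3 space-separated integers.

Step 1: demand=2,sold=2 ship[1->2]=4 ship[0->1]=2 prod=3 -> inv=[7 5 7]
Step 2: demand=2,sold=2 ship[1->2]=4 ship[0->1]=2 prod=3 -> inv=[8 3 9]
Step 3: demand=2,sold=2 ship[1->2]=3 ship[0->1]=2 prod=3 -> inv=[9 2 10]
Step 4: demand=2,sold=2 ship[1->2]=2 ship[0->1]=2 prod=3 -> inv=[10 2 10]
Step 5: demand=2,sold=2 ship[1->2]=2 ship[0->1]=2 prod=3 -> inv=[11 2 10]
Step 6: demand=2,sold=2 ship[1->2]=2 ship[0->1]=2 prod=3 -> inv=[12 2 10]
Step 7: demand=2,sold=2 ship[1->2]=2 ship[0->1]=2 prod=3 -> inv=[13 2 10]

13 2 10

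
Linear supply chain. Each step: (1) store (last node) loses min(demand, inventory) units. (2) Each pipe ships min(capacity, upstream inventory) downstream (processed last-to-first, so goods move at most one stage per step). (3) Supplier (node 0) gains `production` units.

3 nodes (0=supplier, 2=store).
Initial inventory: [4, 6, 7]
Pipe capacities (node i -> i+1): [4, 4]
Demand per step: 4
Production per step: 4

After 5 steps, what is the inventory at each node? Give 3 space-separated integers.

Step 1: demand=4,sold=4 ship[1->2]=4 ship[0->1]=4 prod=4 -> inv=[4 6 7]
Step 2: demand=4,sold=4 ship[1->2]=4 ship[0->1]=4 prod=4 -> inv=[4 6 7]
Step 3: demand=4,sold=4 ship[1->2]=4 ship[0->1]=4 prod=4 -> inv=[4 6 7]
Step 4: demand=4,sold=4 ship[1->2]=4 ship[0->1]=4 prod=4 -> inv=[4 6 7]
Step 5: demand=4,sold=4 ship[1->2]=4 ship[0->1]=4 prod=4 -> inv=[4 6 7]

4 6 7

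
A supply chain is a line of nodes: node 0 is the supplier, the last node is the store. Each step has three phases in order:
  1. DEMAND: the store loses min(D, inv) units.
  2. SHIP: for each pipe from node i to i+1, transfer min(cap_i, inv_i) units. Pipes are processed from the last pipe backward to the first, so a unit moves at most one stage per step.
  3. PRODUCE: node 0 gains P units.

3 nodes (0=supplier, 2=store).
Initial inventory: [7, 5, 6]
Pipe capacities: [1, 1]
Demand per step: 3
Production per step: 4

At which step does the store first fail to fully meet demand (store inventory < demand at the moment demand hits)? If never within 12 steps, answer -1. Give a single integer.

Step 1: demand=3,sold=3 ship[1->2]=1 ship[0->1]=1 prod=4 -> [10 5 4]
Step 2: demand=3,sold=3 ship[1->2]=1 ship[0->1]=1 prod=4 -> [13 5 2]
Step 3: demand=3,sold=2 ship[1->2]=1 ship[0->1]=1 prod=4 -> [16 5 1]
Step 4: demand=3,sold=1 ship[1->2]=1 ship[0->1]=1 prod=4 -> [19 5 1]
Step 5: demand=3,sold=1 ship[1->2]=1 ship[0->1]=1 prod=4 -> [22 5 1]
Step 6: demand=3,sold=1 ship[1->2]=1 ship[0->1]=1 prod=4 -> [25 5 1]
Step 7: demand=3,sold=1 ship[1->2]=1 ship[0->1]=1 prod=4 -> [28 5 1]
Step 8: demand=3,sold=1 ship[1->2]=1 ship[0->1]=1 prod=4 -> [31 5 1]
Step 9: demand=3,sold=1 ship[1->2]=1 ship[0->1]=1 prod=4 -> [34 5 1]
Step 10: demand=3,sold=1 ship[1->2]=1 ship[0->1]=1 prod=4 -> [37 5 1]
Step 11: demand=3,sold=1 ship[1->2]=1 ship[0->1]=1 prod=4 -> [40 5 1]
Step 12: demand=3,sold=1 ship[1->2]=1 ship[0->1]=1 prod=4 -> [43 5 1]
First stockout at step 3

3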